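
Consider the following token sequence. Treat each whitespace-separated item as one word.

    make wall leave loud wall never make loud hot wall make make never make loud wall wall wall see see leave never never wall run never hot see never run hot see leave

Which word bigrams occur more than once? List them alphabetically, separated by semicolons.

hot see; loud wall; make loud; never make; see leave; wall wall

Bigram counts meeting the condition (more than once):
  hot see: 2
  loud wall: 2
  make loud: 2
  never make: 2
  see leave: 2
  wall wall: 2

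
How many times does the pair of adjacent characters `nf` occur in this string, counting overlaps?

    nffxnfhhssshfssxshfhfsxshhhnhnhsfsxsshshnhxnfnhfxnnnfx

4

Sliding a length-2 window over the 54 characters (53 positions):
  position 1–2: nf
  position 5–6: nf
  position 44–45: nf
  position 52–53: nf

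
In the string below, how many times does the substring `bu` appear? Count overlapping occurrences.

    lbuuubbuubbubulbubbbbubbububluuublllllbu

Sliding a length-2 window over the 40 characters (39 positions):
  position 2–3: bu
  position 7–8: bu
  position 11–12: bu
  position 13–14: bu
  position 16–17: bu
  position 21–22: bu
  position 24–25: bu
  position 26–27: bu
  position 39–40: bu

9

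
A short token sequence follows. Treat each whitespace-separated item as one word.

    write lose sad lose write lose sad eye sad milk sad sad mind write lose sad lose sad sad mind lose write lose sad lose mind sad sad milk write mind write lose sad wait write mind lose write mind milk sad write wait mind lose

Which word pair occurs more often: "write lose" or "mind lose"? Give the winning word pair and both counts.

"write lose" (5 vs 3)

"write lose": 5 occurrences
"mind lose": 3 occurrences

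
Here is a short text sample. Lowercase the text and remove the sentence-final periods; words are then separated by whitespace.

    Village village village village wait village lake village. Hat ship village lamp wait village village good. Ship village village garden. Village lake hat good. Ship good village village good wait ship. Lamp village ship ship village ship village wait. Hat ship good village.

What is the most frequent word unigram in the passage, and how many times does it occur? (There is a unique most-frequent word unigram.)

"village", 18 times

Unigram frequencies (highest first):
  village: 18
  ship: 8
  good: 5
  wait: 4
  hat: 3
  lake: 2
  … (2 more, each ≤ 2)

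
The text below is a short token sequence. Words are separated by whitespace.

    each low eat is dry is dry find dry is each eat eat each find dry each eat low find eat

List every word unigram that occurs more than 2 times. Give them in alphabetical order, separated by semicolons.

Unigram counts meeting the condition (more than 2 times):
  dry: 4
  each: 4
  eat: 5
  find: 3
  is: 3

dry; each; eat; find; is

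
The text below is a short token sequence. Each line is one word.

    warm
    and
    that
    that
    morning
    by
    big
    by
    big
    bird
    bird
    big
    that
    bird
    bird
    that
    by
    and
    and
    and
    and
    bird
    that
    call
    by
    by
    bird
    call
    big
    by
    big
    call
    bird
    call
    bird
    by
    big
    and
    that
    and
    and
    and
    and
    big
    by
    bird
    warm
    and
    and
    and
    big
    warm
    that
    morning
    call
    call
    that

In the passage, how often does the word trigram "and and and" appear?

Scanning the 55 overlapping trigram windows for "and and and":
  position 18–20: and and and
  position 19–21: and and and
  position 40–42: and and and
  position 41–43: and and and
  position 48–50: and and and

5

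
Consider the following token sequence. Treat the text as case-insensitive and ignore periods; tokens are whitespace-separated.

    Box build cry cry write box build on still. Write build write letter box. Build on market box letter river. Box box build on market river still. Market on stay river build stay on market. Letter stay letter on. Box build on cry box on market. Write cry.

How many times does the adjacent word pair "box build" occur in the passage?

5

Scanning the 47 overlapping bigram windows for "box build":
  position 1–2: box build
  position 6–7: box build
  position 14–15: box build
  position 22–23: box build
  position 40–41: box build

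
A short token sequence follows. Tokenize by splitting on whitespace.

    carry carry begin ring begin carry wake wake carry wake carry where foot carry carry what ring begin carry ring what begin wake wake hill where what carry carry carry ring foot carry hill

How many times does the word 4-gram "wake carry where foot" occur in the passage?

1

Scanning the 31 overlapping 4-gram windows for "wake carry where foot":
  position 10–13: wake carry where foot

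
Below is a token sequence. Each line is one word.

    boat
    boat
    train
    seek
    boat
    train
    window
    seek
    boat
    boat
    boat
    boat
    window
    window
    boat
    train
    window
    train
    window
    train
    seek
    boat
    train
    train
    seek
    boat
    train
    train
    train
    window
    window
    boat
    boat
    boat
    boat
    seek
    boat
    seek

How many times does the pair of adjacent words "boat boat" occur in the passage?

Scanning the 37 overlapping bigram windows for "boat boat":
  position 1–2: boat boat
  position 9–10: boat boat
  position 10–11: boat boat
  position 11–12: boat boat
  position 32–33: boat boat
  position 33–34: boat boat
  position 34–35: boat boat

7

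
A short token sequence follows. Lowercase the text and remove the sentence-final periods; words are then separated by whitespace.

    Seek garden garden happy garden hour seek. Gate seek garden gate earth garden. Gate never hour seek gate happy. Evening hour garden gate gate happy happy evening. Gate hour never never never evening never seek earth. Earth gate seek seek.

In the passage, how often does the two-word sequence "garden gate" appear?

Scanning the 39 overlapping bigram windows for "garden gate":
  position 10–11: garden gate
  position 13–14: garden gate
  position 22–23: garden gate

3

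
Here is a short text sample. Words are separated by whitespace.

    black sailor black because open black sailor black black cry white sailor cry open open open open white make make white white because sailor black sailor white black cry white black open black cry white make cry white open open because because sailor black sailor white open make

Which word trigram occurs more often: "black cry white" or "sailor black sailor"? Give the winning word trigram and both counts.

"black cry white": 3 occurrences
"sailor black sailor": 2 occurrences

"black cry white" (3 vs 2)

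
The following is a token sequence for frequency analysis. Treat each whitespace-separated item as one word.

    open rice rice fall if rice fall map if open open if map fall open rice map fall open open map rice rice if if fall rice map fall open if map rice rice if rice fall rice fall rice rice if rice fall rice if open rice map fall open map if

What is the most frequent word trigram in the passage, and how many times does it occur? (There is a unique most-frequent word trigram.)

"map fall open", 4 times

Trigram frequencies (highest first):
  map fall open: 4
  if rice fall: 3
  rice map fall: 3
  rice rice if: 3
  rice fall rice: 3
  open if map: 2
  … (30 more, each ≤ 2)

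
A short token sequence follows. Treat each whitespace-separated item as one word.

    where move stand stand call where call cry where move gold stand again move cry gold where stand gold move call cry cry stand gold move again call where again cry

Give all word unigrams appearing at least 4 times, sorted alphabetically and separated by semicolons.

Unigram counts meeting the condition (at least 4 times):
  call: 4
  cry: 5
  gold: 4
  move: 5
  stand: 5
  where: 5

call; cry; gold; move; stand; where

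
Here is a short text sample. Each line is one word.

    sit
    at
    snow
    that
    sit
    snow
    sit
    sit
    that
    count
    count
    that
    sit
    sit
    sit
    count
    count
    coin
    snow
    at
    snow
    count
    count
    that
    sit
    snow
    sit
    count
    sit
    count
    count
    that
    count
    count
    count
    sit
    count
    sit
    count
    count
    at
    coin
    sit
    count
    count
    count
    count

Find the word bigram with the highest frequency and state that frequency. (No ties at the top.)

Bigram frequencies (highest first):
  count count: 10
  sit count: 6
  that sit: 3
  sit sit: 3
  count that: 3
  count sit: 3
  … (14 more, each ≤ 2)

"count count", 10 times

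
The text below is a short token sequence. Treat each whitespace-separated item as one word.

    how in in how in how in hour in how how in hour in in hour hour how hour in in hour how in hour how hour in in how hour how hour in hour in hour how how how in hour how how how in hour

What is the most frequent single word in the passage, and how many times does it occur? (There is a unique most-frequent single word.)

Unigram frequencies (highest first):
  in: 17
  how: 16
  hour: 14

"in", 17 times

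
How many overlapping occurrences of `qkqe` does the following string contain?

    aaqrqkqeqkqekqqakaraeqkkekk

Sliding a length-4 window over the 27 characters (24 positions):
  position 5–8: qkqe
  position 9–12: qkqe

2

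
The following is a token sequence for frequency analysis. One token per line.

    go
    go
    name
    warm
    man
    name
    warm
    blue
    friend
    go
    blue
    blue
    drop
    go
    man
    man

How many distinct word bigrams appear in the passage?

14

16 tokens → 15 bigram windows in total.
Repeated bigrams (each contributes count−1 duplicates):
  name warm: 2
1 duplicate windows → 15 − 1 = 14 distinct.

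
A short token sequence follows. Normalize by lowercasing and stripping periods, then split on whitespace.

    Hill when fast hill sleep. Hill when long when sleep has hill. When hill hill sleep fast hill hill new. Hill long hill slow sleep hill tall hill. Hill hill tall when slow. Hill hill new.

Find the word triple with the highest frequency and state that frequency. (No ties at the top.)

Trigram frequencies (highest first):
  hill hill new: 2
  hill when fast: 1
  when fast hill: 1
  fast hill sleep: 1
  hill sleep hill: 1
  sleep hill when: 1
  … (27 more, each ≤ 1)

"hill hill new", 2 times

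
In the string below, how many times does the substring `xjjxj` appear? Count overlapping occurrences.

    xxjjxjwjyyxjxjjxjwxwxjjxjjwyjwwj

Sliding a length-5 window over the 32 characters (28 positions):
  position 2–6: xjjxj
  position 13–17: xjjxj
  position 21–25: xjjxj

3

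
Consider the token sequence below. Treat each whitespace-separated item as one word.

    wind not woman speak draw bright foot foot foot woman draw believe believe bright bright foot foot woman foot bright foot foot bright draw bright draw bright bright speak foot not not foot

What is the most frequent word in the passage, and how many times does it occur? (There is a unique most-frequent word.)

"foot", 10 times

Unigram frequencies (highest first):
  foot: 10
  bright: 8
  draw: 4
  not: 3
  woman: 3
  speak: 2
  … (2 more, each ≤ 2)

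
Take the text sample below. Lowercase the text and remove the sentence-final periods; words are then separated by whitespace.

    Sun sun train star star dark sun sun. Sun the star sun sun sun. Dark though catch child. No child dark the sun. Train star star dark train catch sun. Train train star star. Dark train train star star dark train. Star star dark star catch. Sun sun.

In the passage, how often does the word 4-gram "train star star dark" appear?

5

Scanning the 45 overlapping 4-gram windows for "train star star dark":
  position 3–6: train star star dark
  position 24–27: train star star dark
  position 32–35: train star star dark
  position 37–40: train star star dark
  position 41–44: train star star dark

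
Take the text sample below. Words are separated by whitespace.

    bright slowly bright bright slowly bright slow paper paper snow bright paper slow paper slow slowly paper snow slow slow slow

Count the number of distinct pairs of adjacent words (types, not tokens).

21 tokens → 20 bigram windows in total.
Repeated bigrams (each contributes count−1 duplicates):
  bright slowly: 2
  paper slow: 2
  paper snow: 2
  slow paper: 2
  slow slow: 2
  slowly bright: 2
6 duplicate windows → 20 − 6 = 14 distinct.

14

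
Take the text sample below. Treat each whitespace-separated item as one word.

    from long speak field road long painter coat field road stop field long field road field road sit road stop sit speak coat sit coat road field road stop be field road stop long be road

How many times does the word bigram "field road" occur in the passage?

6

Scanning the 35 overlapping bigram windows for "field road":
  position 4–5: field road
  position 9–10: field road
  position 14–15: field road
  position 16–17: field road
  position 27–28: field road
  position 31–32: field road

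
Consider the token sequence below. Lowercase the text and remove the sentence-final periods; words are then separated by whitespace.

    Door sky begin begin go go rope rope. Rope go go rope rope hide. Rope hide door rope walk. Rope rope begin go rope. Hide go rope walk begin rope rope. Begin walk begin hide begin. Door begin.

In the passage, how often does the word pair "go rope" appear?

Scanning the 37 overlapping bigram windows for "go rope":
  position 6–7: go rope
  position 11–12: go rope
  position 23–24: go rope
  position 26–27: go rope

4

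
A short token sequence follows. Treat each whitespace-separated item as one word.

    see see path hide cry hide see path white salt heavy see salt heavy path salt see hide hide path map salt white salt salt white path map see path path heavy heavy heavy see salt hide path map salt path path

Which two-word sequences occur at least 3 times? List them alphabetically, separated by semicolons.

path map; see path

Bigram counts meeting the condition (at least 3 times):
  path map: 3
  see path: 3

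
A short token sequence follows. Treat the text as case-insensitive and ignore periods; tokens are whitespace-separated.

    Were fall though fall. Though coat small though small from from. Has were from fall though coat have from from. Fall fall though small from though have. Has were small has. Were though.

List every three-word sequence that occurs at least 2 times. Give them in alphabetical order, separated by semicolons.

Trigram counts meeting the condition (at least 2 times):
  fall though coat: 2
  though small from: 2

fall though coat; though small from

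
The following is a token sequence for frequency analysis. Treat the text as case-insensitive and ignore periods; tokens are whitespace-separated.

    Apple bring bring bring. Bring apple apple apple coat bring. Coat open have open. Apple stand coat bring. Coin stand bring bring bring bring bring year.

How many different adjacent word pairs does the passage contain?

17

26 tokens → 25 bigram windows in total.
Repeated bigrams (each contributes count−1 duplicates):
  bring bring: 7
  apple apple: 2
  coat bring: 2
8 duplicate windows → 25 − 8 = 17 distinct.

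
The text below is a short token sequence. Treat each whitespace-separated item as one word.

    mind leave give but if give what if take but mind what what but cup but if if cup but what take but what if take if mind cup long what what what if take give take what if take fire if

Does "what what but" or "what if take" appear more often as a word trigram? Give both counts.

"what what but": 1 occurrence
"what if take": 4 occurrences

"what if take" (4 vs 1)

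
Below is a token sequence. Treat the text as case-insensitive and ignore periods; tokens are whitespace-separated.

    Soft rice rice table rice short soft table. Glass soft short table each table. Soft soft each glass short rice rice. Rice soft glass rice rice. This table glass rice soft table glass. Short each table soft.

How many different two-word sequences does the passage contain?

37 tokens → 36 bigram windows in total.
Repeated bigrams (each contributes count−1 duplicates):
  rice rice: 4
  table glass: 3
  each table: 2
  glass rice: 2
  glass short: 2
  rice soft: 2
  soft table: 2
  table soft: 2
11 duplicate windows → 36 − 11 = 25 distinct.

25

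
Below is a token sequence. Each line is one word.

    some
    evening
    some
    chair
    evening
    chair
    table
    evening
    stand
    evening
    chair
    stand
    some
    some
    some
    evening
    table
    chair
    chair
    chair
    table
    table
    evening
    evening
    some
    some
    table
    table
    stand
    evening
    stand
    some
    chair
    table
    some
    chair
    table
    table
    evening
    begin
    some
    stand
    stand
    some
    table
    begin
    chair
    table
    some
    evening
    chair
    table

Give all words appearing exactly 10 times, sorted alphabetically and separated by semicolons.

Unigram counts meeting the condition (exactly 10 times):
  chair: 10
  evening: 10

chair; evening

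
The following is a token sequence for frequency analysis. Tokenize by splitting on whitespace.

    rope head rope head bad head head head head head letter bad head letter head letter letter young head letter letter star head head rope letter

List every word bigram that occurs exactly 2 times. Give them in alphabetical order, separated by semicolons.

Bigram counts meeting the condition (exactly 2 times):
  bad head: 2
  head rope: 2
  letter letter: 2
  rope head: 2

bad head; head rope; letter letter; rope head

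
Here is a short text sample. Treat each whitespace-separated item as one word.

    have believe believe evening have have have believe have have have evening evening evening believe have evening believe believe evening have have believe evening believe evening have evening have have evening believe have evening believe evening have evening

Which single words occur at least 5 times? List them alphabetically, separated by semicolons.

believe; evening; have

Unigram counts meeting the condition (at least 5 times):
  believe: 10
  evening: 13
  have: 15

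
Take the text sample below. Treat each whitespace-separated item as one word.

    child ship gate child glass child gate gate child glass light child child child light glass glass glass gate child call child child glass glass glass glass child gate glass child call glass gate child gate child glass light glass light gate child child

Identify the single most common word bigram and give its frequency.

"gate child", 6 times

Bigram frequencies (highest first):
  gate child: 6
  glass glass: 5
  child glass: 4
  child child: 4
  glass child: 3
  child gate: 3
  … (13 more, each ≤ 3)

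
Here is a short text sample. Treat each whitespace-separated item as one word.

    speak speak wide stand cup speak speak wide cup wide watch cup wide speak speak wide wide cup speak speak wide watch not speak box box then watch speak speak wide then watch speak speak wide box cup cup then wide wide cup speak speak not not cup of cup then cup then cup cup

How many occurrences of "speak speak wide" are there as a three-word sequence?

Scanning the 53 overlapping trigram windows for "speak speak wide":
  position 1–3: speak speak wide
  position 6–8: speak speak wide
  position 14–16: speak speak wide
  position 19–21: speak speak wide
  position 29–31: speak speak wide
  position 34–36: speak speak wide

6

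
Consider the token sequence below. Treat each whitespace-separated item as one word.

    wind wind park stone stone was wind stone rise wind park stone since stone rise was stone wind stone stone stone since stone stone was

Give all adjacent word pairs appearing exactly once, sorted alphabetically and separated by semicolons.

rise was; rise wind; stone wind; was stone; was wind; wind wind

Bigram counts meeting the condition (exactly once):
  rise was: 1
  rise wind: 1
  stone wind: 1
  was stone: 1
  was wind: 1
  wind wind: 1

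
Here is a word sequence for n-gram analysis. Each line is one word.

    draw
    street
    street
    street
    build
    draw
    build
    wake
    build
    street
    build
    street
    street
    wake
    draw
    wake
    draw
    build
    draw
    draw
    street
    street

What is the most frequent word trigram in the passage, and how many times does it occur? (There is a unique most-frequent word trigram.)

Trigram frequencies (highest first):
  draw street street: 2
  street street street: 1
  street street build: 1
  street build draw: 1
  build draw build: 1
  draw build wake: 1
  … (13 more, each ≤ 1)

"draw street street", 2 times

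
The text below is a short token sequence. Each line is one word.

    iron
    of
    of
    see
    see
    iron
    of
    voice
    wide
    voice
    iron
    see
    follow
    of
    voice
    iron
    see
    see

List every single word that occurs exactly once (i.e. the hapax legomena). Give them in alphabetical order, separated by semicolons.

Unigram counts meeting the condition (exactly once (i.e. the hapax legomena)):
  follow: 1
  wide: 1

follow; wide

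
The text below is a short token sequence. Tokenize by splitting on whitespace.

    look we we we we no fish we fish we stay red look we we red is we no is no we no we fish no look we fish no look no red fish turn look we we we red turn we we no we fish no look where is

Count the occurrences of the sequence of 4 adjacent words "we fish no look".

Scanning the 47 overlapping 4-gram windows for "we fish no look":
  position 24–27: we fish no look
  position 28–31: we fish no look
  position 45–48: we fish no look

3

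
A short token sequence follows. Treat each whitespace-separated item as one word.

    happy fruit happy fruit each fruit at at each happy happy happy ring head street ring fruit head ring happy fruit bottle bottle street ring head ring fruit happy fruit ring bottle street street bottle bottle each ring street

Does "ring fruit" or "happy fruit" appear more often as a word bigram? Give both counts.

"happy fruit" (4 vs 2)

"ring fruit": 2 occurrences
"happy fruit": 4 occurrences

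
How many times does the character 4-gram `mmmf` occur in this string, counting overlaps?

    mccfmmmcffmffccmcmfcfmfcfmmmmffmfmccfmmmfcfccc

2

Sliding a length-4 window over the 46 characters (43 positions):
  position 27–30: mmmf
  position 38–41: mmmf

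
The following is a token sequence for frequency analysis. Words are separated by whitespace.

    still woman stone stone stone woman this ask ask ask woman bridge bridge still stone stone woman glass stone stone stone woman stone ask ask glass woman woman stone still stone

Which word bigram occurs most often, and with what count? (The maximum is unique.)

"stone stone", 5 times

Bigram frequencies (highest first):
  stone stone: 5
  woman stone: 3
  stone woman: 3
  ask ask: 3
  still stone: 2
  still woman: 1
  … (13 more, each ≤ 1)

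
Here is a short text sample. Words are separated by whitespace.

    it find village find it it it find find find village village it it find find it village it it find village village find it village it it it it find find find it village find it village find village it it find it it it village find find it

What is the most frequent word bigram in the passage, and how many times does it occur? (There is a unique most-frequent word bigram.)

Bigram frequencies (highest first):
  it it: 10
  find it: 7
  it find: 6
  find find: 6
  village find: 5
  it village: 5
  … (3 more, each ≤ 4)

"it it", 10 times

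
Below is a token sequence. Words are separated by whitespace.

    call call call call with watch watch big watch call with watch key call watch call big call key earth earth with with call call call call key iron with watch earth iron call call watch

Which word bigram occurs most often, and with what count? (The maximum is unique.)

"call call", 7 times

Bigram frequencies (highest first):
  call call: 7
  with watch: 3
  call with: 2
  watch call: 2
  call watch: 2
  call key: 2
  … (17 more, each ≤ 1)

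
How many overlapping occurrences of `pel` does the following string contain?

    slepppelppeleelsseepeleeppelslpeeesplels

Sliding a length-3 window over the 40 characters (38 positions):
  position 6–8: pel
  position 10–12: pel
  position 20–22: pel
  position 26–28: pel

4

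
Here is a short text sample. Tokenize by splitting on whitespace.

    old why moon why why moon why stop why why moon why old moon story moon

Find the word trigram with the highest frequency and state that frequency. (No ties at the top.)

"why moon why", 3 times

Trigram frequencies (highest first):
  why moon why: 3
  why why moon: 2
  old why moon: 1
  moon why why: 1
  moon why stop: 1
  why stop why: 1
  … (5 more, each ≤ 1)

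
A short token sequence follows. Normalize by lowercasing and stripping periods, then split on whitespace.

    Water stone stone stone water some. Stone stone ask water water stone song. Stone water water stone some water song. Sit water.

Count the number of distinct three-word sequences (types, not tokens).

22 tokens → 20 trigram windows in total.
Repeated trigrams (each contributes count−1 duplicates):
  water water stone: 2
1 duplicate windows → 20 − 1 = 19 distinct.

19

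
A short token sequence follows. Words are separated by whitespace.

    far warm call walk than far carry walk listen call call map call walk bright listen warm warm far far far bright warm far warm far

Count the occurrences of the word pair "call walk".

2

Scanning the 25 overlapping bigram windows for "call walk":
  position 3–4: call walk
  position 13–14: call walk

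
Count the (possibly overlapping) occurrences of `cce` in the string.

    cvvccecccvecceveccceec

Sliding a length-3 window over the 22 characters (20 positions):
  position 4–6: cce
  position 12–14: cce
  position 18–20: cce

3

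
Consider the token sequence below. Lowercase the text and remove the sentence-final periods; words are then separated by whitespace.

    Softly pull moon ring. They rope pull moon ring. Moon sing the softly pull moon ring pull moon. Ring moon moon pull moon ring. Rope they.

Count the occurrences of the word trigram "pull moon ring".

5

Scanning the 24 overlapping trigram windows for "pull moon ring":
  position 2–4: pull moon ring
  position 7–9: pull moon ring
  position 14–16: pull moon ring
  position 17–19: pull moon ring
  position 22–24: pull moon ring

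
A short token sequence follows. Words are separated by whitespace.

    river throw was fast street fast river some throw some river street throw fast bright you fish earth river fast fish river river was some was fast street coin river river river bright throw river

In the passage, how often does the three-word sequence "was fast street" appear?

2

Scanning the 33 overlapping trigram windows for "was fast street":
  position 3–5: was fast street
  position 26–28: was fast street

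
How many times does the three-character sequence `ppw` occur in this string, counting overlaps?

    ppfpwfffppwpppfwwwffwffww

1

Sliding a length-3 window over the 25 characters (23 positions):
  position 9–11: ppw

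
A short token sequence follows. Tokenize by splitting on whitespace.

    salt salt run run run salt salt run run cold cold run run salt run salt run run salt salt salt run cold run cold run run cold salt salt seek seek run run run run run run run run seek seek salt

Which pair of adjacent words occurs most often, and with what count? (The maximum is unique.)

"run run", 13 times

Bigram frequencies (highest first):
  run run: 13
  salt salt: 5
  salt run: 5
  run salt: 4
  run cold: 4
  cold run: 3
  … (7 more, each ≤ 2)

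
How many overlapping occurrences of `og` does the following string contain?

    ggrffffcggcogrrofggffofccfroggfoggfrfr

Sliding a length-2 window over the 38 characters (37 positions):
  position 12–13: og
  position 28–29: og
  position 32–33: og

3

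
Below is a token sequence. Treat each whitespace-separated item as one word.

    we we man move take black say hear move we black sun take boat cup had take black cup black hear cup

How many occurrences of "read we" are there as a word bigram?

0

Scanning the 21 overlapping bigram windows for "read we":
  (none found)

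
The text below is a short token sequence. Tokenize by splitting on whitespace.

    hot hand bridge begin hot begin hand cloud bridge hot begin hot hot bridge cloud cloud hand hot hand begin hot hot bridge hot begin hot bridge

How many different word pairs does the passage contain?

27 tokens → 26 bigram windows in total.
Repeated bigrams (each contributes count−1 duplicates):
  begin hot: 4
  hot begin: 3
  hot bridge: 3
  bridge hot: 2
  hot hand: 2
  hot hot: 2
10 duplicate windows → 26 − 10 = 16 distinct.

16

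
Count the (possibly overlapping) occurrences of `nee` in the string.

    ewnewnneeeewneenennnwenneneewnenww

Sliding a length-3 window over the 34 characters (32 positions):
  position 7–9: nee
  position 13–15: nee
  position 26–28: nee

3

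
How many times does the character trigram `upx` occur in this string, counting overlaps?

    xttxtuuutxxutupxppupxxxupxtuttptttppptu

3

Sliding a length-3 window over the 39 characters (37 positions):
  position 14–16: upx
  position 19–21: upx
  position 24–26: upx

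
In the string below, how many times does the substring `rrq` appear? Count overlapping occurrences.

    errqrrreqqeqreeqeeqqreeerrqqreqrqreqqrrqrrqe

4

Sliding a length-3 window over the 44 characters (42 positions):
  position 2–4: rrq
  position 25–27: rrq
  position 38–40: rrq
  position 41–43: rrq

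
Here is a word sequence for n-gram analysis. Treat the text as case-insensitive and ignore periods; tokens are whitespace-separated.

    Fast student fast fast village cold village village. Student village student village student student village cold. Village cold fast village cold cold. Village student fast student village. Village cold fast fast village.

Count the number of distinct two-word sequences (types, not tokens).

12

32 tokens → 31 bigram windows in total.
Repeated bigrams (each contributes count−1 duplicates):
  village cold: 5
  student village: 4
  village student: 4
  cold village: 3
  fast village: 3
  cold fast: 2
  fast fast: 2
  fast student: 2
  … (2 more repeated)
19 duplicate windows → 31 − 19 = 12 distinct.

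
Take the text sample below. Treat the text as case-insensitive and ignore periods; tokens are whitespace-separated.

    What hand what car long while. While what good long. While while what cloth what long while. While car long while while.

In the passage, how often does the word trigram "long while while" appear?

Scanning the 20 overlapping trigram windows for "long while while":
  position 5–7: long while while
  position 10–12: long while while
  position 16–18: long while while
  position 20–22: long while while

4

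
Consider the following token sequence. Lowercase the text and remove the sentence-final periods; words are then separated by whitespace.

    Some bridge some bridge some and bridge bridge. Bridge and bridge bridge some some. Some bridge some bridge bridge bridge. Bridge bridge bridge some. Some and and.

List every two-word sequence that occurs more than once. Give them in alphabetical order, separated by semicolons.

and bridge; bridge bridge; bridge some; some and; some bridge; some some

Bigram counts meeting the condition (more than once):
  and bridge: 2
  bridge bridge: 8
  bridge some: 5
  some and: 2
  some bridge: 4
  some some: 3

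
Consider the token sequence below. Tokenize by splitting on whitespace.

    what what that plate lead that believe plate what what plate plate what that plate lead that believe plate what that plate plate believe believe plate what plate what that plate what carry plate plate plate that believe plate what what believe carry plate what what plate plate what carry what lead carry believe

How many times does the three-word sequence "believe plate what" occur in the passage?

4

Scanning the 52 overlapping trigram windows for "believe plate what":
  position 7–9: believe plate what
  position 18–20: believe plate what
  position 25–27: believe plate what
  position 38–40: believe plate what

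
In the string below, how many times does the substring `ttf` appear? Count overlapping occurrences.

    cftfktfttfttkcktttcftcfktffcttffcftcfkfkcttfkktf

3

Sliding a length-3 window over the 48 characters (46 positions):
  position 8–10: ttf
  position 29–31: ttf
  position 42–44: ttf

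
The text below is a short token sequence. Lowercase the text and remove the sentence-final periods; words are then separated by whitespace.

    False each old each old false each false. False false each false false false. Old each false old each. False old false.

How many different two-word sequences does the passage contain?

7

22 tokens → 21 bigram windows in total.
Repeated bigrams (each contributes count−1 duplicates):
  each false: 4
  false false: 4
  false each: 3
  false old: 3
  old each: 3
  each old: 2
  old false: 2
14 duplicate windows → 21 − 14 = 7 distinct.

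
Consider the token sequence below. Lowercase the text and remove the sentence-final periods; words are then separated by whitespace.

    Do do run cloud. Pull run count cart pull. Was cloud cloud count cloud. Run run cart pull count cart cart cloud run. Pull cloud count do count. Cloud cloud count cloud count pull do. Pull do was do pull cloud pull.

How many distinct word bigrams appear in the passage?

42 tokens → 41 bigram windows in total.
Repeated bigrams (each contributes count−1 duplicates):
  cloud count: 4
  count cloud: 3
  cart pull: 2
  cloud cloud: 2
  cloud pull: 2
  cloud run: 2
  count cart: 2
  do pull: 2
  … (2 more repeated)
13 duplicate windows → 41 − 13 = 28 distinct.

28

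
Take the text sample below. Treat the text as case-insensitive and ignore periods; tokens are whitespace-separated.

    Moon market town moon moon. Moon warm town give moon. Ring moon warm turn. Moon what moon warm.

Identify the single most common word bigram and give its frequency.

Bigram frequencies (highest first):
  moon warm: 3
  moon moon: 2
  moon market: 1
  market town: 1
  town moon: 1
  warm town: 1
  … (8 more, each ≤ 1)

"moon warm", 3 times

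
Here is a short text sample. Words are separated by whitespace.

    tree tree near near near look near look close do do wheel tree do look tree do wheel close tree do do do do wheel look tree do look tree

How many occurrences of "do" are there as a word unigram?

9

Scanning the 30 tokens for "do":
  position 10: do
  position 11: do
  position 14: do
  position 17: do
  position 21: do
  position 22: do
  position 23: do
  position 24: do
  position 28: do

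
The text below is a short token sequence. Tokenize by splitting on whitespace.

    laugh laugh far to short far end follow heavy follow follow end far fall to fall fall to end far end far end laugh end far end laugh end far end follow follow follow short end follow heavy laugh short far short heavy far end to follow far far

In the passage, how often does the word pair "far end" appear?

Scanning the 48 overlapping bigram windows for "far end":
  position 6–7: far end
  position 20–21: far end
  position 22–23: far end
  position 26–27: far end
  position 30–31: far end
  position 44–45: far end

6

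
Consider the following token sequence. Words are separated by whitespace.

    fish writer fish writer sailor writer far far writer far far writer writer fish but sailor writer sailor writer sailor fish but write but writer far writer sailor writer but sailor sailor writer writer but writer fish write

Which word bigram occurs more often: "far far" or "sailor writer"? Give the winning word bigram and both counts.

"far far": 2 occurrences
"sailor writer": 5 occurrences

"sailor writer" (5 vs 2)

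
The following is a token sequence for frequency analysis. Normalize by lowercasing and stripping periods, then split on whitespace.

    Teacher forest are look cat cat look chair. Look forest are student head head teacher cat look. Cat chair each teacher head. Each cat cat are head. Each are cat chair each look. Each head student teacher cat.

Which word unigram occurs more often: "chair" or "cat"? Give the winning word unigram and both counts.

"cat" (8 vs 3)

"chair": 3 occurrences
"cat": 8 occurrences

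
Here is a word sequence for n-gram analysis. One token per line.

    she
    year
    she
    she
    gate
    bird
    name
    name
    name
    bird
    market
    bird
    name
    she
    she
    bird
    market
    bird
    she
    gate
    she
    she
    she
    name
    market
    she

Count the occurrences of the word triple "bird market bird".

2

Scanning the 24 overlapping trigram windows for "bird market bird":
  position 10–12: bird market bird
  position 16–18: bird market bird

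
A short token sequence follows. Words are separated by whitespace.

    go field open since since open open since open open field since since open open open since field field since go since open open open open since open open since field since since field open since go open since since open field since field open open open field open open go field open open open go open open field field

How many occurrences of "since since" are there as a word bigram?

4

Scanning the 59 overlapping bigram windows for "since since":
  position 4–5: since since
  position 12–13: since since
  position 32–33: since since
  position 39–40: since since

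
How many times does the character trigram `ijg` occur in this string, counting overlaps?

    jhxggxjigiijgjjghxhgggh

1

Sliding a length-3 window over the 23 characters (21 positions):
  position 11–13: ijg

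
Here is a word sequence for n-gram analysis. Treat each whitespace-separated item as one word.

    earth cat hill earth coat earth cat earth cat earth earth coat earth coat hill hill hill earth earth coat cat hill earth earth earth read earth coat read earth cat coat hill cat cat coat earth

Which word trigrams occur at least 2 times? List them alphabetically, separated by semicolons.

Trigram counts meeting the condition (at least 2 times):
  cat hill earth: 2
  earth cat earth: 2
  earth coat earth: 2
  earth earth coat: 2
  hill earth earth: 2

cat hill earth; earth cat earth; earth coat earth; earth earth coat; hill earth earth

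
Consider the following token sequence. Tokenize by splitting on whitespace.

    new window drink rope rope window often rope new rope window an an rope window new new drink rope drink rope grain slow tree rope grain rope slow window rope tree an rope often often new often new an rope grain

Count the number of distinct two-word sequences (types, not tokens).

41 tokens → 40 bigram windows in total.
Repeated bigrams (each contributes count−1 duplicates):
  an rope: 3
  drink rope: 3
  rope grain: 3
  rope window: 3
  often new: 2
9 duplicate windows → 40 − 9 = 31 distinct.

31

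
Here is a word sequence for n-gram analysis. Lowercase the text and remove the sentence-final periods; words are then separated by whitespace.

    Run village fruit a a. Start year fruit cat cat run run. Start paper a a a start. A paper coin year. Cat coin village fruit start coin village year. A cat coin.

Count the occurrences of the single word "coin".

Scanning the 33 tokens for "coin":
  position 21: coin
  position 24: coin
  position 28: coin
  position 33: coin

4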